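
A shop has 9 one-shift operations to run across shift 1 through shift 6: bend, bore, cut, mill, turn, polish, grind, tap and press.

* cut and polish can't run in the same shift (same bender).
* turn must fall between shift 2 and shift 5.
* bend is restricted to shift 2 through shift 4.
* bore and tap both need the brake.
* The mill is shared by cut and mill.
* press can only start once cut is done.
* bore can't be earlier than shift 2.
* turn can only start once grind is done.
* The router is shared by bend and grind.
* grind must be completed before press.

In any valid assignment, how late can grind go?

shift 4

Downstream work caps grind at shift 4.
grind at shift 4 is achievable: cut=shift 1, grind=shift 4, tap=shift 1, polish=shift 2, press=shift 5, mill=shift 2, bend=shift 2, bore=shift 2, turn=shift 5.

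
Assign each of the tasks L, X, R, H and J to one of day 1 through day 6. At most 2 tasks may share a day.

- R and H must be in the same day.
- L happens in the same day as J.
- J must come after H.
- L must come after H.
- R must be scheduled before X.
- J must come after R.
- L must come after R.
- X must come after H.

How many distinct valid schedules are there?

40

Splitting on L: it can be day 2 (4), day 3 (7), day 4 (9), day 5 (10), day 6 (10). Listing each branch's schedules as (X, R, H, J) by day number:
L=day 2: (3,1,1,2) (4,1,1,2) (5,1,1,2) (6,1,1,2) — 4.
L=day 3: (2,1,1,3) (4,1,1,3) (4,2,2,3) (5,1,1,3) (5,2,2,3) (6,1,1,3) (6,2,2,3) — 7.
L=day 4: (2,1,1,4) (3,1,1,4) (3,2,2,4) (5,1,1,4) (5,2,2,4) (5,3,3,4) (6,1,1,4) (6,2,2,4) (6,3,3,4) — 9.
L=day 5: (2,1,1,5) (3,1,1,5) (3,2,2,5) (4,1,1,5) (4,2,2,5) (4,3,3,5) (6,1,1,5) (6,2,2,5) (6,3,3,5) (6,4,4,5) — 10.
L=day 6: (2,1,1,6) (3,1,1,6) (3,2,2,6) (4,1,1,6) (4,2,2,6) (4,3,3,6) (5,1,1,6) (5,2,2,6) (5,3,3,6) (5,4,4,6) — 10.
Summing: 4 + 7 + 9 + 10 + 10 = 40.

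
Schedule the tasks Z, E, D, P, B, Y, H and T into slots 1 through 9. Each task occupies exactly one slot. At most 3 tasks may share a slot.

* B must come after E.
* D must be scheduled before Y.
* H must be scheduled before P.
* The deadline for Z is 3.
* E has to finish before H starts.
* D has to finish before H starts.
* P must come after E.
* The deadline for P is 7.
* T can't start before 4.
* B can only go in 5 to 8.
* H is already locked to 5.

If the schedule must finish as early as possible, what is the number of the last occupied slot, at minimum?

6

The precedence chain requires at least 3 distinct slots.
With at most 3 per slot and 8 tasks, at least 3 slots are needed.
Propagating the time windows through the other constraints, P can't land before 6, so the schedule must run through at least slot 6.
6 works (last occupied slot: 6): for example H in 5, Y in 2, T in 4, Z in 1, P in 6, D in 1, B in 5, E in 1.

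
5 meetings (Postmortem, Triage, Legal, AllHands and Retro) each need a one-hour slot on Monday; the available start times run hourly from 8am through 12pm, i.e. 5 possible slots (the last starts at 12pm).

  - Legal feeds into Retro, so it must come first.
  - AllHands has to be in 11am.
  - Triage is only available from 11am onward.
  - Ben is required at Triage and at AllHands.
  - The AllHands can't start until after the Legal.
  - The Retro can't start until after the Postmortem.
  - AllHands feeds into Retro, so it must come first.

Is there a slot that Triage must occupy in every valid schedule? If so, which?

Triage's window is 11am–12pm.
AllHands is fixed at 11am, and Triage can't share a slot with AllHands.
So Triage must be 12pm.

12pm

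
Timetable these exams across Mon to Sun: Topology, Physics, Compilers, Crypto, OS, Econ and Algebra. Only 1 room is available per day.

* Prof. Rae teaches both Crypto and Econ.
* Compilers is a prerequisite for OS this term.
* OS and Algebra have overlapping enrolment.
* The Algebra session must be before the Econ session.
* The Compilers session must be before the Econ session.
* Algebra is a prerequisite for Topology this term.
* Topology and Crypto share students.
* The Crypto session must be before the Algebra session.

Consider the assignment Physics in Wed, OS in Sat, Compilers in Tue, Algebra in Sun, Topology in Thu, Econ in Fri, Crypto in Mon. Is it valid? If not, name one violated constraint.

The Algebra session must be before the Econ session — violated.
Prof. Rae teaches both Crypto and Econ — holds.
Compilers is a prerequisite for OS this term — holds.
Algebra is a prerequisite for Topology this term — violated.
The Crypto session must be before the Algebra session — holds.
Only 1 room is available per day — holds.
OS and Algebra have overlapping enrolment — holds.
Topology and Crypto share students — holds.
The Compilers session must be before the Econ session — holds.

No. Algebra is a prerequisite for Topology this term is not satisfied.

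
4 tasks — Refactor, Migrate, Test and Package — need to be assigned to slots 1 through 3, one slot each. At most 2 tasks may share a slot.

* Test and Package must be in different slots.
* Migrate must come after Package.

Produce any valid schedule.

Migrate=2; Package=1; Refactor=1; Test=2

Checking: Package(1) before Migrate(2); Test(2) != Package(1); max 2 per slot (cap 2).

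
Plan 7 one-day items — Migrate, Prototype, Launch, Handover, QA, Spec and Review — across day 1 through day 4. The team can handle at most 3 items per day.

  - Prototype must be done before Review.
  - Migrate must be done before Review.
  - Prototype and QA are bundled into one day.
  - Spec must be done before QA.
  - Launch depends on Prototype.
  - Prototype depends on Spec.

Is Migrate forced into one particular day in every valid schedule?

No

Migrate can be day 1 (e.g. Handover -> day 1; Spec -> day 1; Review -> day 3; Launch -> day 3; Migrate -> day 1; QA -> day 2; Prototype -> day 2) or day 2 (e.g. Handover in day 1, Review in day 3, Launch in day 3, Migrate in day 2, QA in day 2, Prototype in day 2, Spec in day 1).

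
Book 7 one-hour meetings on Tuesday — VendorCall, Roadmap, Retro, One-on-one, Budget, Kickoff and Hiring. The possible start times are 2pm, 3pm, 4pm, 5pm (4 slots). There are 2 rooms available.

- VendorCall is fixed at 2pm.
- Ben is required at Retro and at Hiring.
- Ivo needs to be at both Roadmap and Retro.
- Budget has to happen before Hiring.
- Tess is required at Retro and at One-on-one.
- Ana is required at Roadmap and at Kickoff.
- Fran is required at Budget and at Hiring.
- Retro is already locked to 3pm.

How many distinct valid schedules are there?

Splitting on Roadmap: it can be 2pm (10), 4pm (16), 5pm (16). Listing each branch's schedules as (VendorCall, Retro, One-on-one, Budget, Kickoff, Hiring):
Roadmap=2pm: (2pm,3pm,4pm,3pm,4pm,5pm) (2pm,3pm,4pm,3pm,5pm,4pm) (2pm,3pm,4pm,3pm,5pm,5pm) (2pm,3pm,4pm,4pm,3pm,5pm) (2pm,3pm,4pm,4pm,5pm,5pm) (2pm,3pm,5pm,3pm,4pm,4pm) (2pm,3pm,5pm,3pm,4pm,5pm) (2pm,3pm,5pm,3pm,5pm,4pm) (2pm,3pm,5pm,4pm,3pm,5pm) (2pm,3pm,5pm,4pm,4pm,5pm) — 10.
Roadmap=4pm: (2pm,3pm,2pm,3pm,5pm,4pm) (2pm,3pm,2pm,3pm,5pm,5pm) (2pm,3pm,2pm,4pm,3pm,5pm) (2pm,3pm,2pm,4pm,5pm,5pm) (2pm,3pm,4pm,2pm,3pm,5pm) (2pm,3pm,4pm,2pm,5pm,5pm) (2pm,3pm,4pm,3pm,2pm,5pm) (2pm,3pm,4pm,3pm,5pm,5pm) (2pm,3pm,5pm,2pm,3pm,4pm) (2pm,3pm,5pm,2pm,3pm,5pm) (2pm,3pm,5pm,2pm,5pm,4pm) (2pm,3pm,5pm,3pm,2pm,4pm) (2pm,3pm,5pm,3pm,2pm,5pm) (2pm,3pm,5pm,3pm,5pm,4pm) (2pm,3pm,5pm,4pm,2pm,5pm) (2pm,3pm,5pm,4pm,3pm,5pm) — 16.
Roadmap=5pm: (2pm,3pm,2pm,3pm,4pm,4pm) (2pm,3pm,2pm,3pm,4pm,5pm) (2pm,3pm,2pm,4pm,3pm,5pm) (2pm,3pm,2pm,4pm,4pm,5pm) (2pm,3pm,4pm,2pm,3pm,4pm) (2pm,3pm,4pm,2pm,3pm,5pm) (2pm,3pm,4pm,2pm,4pm,5pm) (2pm,3pm,4pm,3pm,2pm,4pm) (2pm,3pm,4pm,3pm,2pm,5pm) (2pm,3pm,4pm,3pm,4pm,5pm) (2pm,3pm,4pm,4pm,2pm,5pm) (2pm,3pm,4pm,4pm,3pm,5pm) (2pm,3pm,5pm,2pm,3pm,4pm) (2pm,3pm,5pm,2pm,4pm,4pm) (2pm,3pm,5pm,3pm,2pm,4pm) (2pm,3pm,5pm,3pm,4pm,4pm) — 16.
Summing: 10 + 16 + 16 = 42.

42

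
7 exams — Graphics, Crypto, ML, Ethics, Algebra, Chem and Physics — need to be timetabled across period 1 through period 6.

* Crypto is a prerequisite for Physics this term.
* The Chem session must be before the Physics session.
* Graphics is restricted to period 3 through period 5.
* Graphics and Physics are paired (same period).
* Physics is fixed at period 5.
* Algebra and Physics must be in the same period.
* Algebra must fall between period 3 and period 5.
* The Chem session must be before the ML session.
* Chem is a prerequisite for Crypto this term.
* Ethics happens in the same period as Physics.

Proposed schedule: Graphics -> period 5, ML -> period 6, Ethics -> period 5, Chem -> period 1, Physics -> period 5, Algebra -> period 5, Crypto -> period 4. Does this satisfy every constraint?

The Chem session must be before the Physics session — holds.
Algebra and Physics must be in the same period — holds.
Algebra must fall between period 3 and period 5 — holds.
Ethics happens in the same period as Physics — holds.
Graphics and Physics are paired (same period) — holds.
The Chem session must be before the ML session — holds.
Physics is fixed at period 5 — holds.
Graphics is restricted to period 3 through period 5 — holds.
Crypto is a prerequisite for Physics this term — holds.
Chem is a prerequisite for Crypto this term — holds.

Valid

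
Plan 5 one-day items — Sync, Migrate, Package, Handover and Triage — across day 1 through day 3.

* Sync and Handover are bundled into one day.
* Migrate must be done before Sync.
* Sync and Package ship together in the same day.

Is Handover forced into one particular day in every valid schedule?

Handover can be day 2 (e.g. Package in day 2; Triage in day 1; Migrate in day 1; Handover in day 2; Sync in day 2) or day 3 (e.g. Handover=day 3; Migrate=day 1; Package=day 3; Sync=day 3; Triage=day 1).

No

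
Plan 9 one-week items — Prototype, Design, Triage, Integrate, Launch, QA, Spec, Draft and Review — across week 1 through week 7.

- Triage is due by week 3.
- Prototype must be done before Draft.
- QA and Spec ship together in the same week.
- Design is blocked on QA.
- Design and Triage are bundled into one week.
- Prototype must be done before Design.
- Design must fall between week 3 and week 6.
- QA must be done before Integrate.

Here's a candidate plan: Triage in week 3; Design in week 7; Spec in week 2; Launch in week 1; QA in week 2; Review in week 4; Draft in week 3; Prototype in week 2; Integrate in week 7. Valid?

Prototype must be done before Draft — holds.
QA must be done before Integrate — holds.
Triage is due by week 3 — holds.
Design and Triage are bundled into one week — violated.
Design must fall between week 3 and week 6 — violated.
Prototype must be done before Design — holds.
QA and Spec ship together in the same week — holds.
Design is blocked on QA — holds.

Invalid. Design must fall between week 3 and week 6.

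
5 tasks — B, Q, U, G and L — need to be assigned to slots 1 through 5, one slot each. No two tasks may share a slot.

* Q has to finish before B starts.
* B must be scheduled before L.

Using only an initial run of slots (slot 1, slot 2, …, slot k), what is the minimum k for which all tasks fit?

5

The precedence chain requires at least 3 distinct slots.
With at most 1 per slot and 5 tasks, at least 5 slots are needed.
5 works (last occupied slot: 5): for example G=5; L=3; Q=1; B=2; U=4.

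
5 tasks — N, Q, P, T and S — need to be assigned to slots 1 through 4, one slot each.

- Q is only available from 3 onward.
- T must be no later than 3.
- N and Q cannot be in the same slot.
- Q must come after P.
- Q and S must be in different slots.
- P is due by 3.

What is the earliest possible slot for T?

T's own window allows nothing later than 3.
T at 1 is achievable: T in 1, S in 1, N in 1, P in 1, Q in 3.

1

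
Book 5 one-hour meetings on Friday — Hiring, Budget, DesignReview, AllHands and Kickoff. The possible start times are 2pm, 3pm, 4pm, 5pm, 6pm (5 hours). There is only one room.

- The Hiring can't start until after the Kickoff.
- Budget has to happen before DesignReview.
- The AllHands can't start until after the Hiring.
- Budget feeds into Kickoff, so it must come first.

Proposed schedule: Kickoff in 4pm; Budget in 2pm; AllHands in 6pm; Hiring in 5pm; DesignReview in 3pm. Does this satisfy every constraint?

The AllHands can't start until after the Hiring — holds.
The Hiring can't start until after the Kickoff — holds.
Budget feeds into Kickoff, so it must come first — holds.
There is only one room — holds.
Budget has to happen before DesignReview — holds.

Valid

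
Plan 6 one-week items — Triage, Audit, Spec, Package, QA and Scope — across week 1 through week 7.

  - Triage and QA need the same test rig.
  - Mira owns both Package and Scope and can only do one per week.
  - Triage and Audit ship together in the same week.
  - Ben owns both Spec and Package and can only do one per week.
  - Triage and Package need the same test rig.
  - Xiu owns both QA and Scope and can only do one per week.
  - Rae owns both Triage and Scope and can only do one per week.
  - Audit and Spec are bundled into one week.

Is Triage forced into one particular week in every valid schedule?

Triage can be week 1 (e.g. Triage in week 1, QA in week 2, Scope in week 3, Audit in week 1, Spec in week 1, Package in week 2) or week 2 (e.g. Package in week 1; QA in week 1; Triage in week 2; Audit in week 2; Scope in week 3; Spec in week 2).

No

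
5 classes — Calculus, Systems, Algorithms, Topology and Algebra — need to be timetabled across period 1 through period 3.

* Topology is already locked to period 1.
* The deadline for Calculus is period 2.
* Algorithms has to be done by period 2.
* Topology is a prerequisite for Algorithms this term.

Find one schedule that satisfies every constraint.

Calculus in period 1; Topology in period 1; Systems in period 1; Algebra in period 1; Algorithms in period 2

Checking: Topology(period 1) before Algorithms(period 2); Calculus=period 1 in [period 1,period 2]; Topology=period 1 in [period 1,period 1]; Algorithms=period 2 in [period 1,period 2].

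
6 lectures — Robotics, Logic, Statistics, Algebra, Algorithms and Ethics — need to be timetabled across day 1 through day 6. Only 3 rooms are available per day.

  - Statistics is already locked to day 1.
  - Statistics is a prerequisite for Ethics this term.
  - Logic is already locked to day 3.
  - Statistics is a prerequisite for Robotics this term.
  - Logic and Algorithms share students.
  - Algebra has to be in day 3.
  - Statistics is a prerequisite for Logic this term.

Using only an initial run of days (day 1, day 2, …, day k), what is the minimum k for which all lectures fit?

The precedence chain requires at least 2 distinct days.
With at most 3 per day and 6 lectures, at least 2 days are needed.
Logic can't be placed before day 3, so the schedule must run through at least day 3.
3 works (last occupied day: day 3): for example Statistics in day 1, Logic in day 3, Ethics in day 2, Robotics in day 2, Algorithms in day 1, Algebra in day 3.

3 days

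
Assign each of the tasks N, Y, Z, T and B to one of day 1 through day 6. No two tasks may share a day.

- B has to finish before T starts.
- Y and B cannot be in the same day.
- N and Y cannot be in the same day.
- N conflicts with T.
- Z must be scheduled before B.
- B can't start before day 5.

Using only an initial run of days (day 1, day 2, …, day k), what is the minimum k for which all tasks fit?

6

The precedence chain requires at least 3 distinct days.
With at most 1 per day and 5 tasks, at least 5 days are needed.
Propagating the time windows through the other constraints, T can't land before day 6, so the schedule must run through at least day 6.
6 works (last occupied day: day 6): for example Z -> day 1, N -> day 2, T -> day 6, B -> day 5, Y -> day 3.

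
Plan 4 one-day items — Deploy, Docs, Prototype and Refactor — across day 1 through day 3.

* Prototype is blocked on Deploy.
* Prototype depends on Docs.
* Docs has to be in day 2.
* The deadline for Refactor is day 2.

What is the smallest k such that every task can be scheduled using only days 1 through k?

The precedence chain requires at least 2 distinct days.
Propagating the time windows through the other constraints, Prototype can't land before day 3, so the schedule must run through at least day 3.
3 works (last occupied day: day 3): for example Deploy=day 1, Prototype=day 3, Docs=day 2, Refactor=day 1.

3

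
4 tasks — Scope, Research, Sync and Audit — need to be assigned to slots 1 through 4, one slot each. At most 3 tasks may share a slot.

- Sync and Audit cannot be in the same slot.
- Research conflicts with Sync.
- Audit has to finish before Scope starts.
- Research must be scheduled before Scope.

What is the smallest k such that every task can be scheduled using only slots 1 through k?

The precedence chain requires at least 2 distinct slots.
With at most 3 per slot and 4 tasks, at least 2 slots are needed.
2 works (last occupied slot: 2): for example Research=1; Audit=1; Sync=2; Scope=2.

2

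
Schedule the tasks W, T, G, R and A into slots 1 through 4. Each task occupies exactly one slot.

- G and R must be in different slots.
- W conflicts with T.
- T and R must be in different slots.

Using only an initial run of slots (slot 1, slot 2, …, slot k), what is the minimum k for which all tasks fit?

Could 1 slot be enough, i.e. nothing placed later than 1? No: R can't share with G (1) → nothing is left.
So 1 slot is not enough.
2 works (last occupied slot: 2): for example W in 1; A in 1; T in 2; R in 1; G in 2.

2 slots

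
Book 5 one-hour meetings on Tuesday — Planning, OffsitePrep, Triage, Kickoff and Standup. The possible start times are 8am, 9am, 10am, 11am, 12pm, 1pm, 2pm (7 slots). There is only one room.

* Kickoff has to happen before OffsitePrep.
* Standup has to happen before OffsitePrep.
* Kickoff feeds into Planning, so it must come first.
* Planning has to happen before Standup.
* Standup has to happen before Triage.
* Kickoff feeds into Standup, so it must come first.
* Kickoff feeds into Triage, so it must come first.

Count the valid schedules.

42

Splitting on Planning: it can be 9am (20), 10am (16), 11am (6). Listing each branch's schedules as (OffsitePrep, Triage, Kickoff, Standup):
Planning=9am: (11am,12pm,8am,10am) (11am,1pm,8am,10am) (11am,2pm,8am,10am) (12pm,11am,8am,10am) (12pm,1pm,8am,10am) (12pm,1pm,8am,11am) (12pm,2pm,8am,10am) (12pm,2pm,8am,11am) (1pm,11am,8am,10am) (1pm,12pm,8am,10am) (1pm,12pm,8am,11am) (1pm,2pm,8am,10am) (1pm,2pm,8am,11am) (1pm,2pm,8am,12pm) (2pm,11am,8am,10am) (2pm,12pm,8am,10am) (2pm,12pm,8am,11am) (2pm,1pm,8am,10am) (2pm,1pm,8am,11am) (2pm,1pm,8am,12pm) — 20.
Planning=10am: (12pm,1pm,8am,11am) (12pm,1pm,9am,11am) (12pm,2pm,8am,11am) (12pm,2pm,9am,11am) (1pm,12pm,8am,11am) (1pm,12pm,9am,11am) (1pm,2pm,8am,11am) (1pm,2pm,8am,12pm) (1pm,2pm,9am,11am) (1pm,2pm,9am,12pm) (2pm,12pm,8am,11am) (2pm,12pm,9am,11am) (2pm,1pm,8am,11am) (2pm,1pm,8am,12pm) (2pm,1pm,9am,11am) (2pm,1pm,9am,12pm) — 16.
Planning=11am: (1pm,2pm,8am,12pm) (1pm,2pm,9am,12pm) (1pm,2pm,10am,12pm) (2pm,1pm,8am,12pm) (2pm,1pm,9am,12pm) (2pm,1pm,10am,12pm) — 6.
Summing: 20 + 16 + 6 = 42.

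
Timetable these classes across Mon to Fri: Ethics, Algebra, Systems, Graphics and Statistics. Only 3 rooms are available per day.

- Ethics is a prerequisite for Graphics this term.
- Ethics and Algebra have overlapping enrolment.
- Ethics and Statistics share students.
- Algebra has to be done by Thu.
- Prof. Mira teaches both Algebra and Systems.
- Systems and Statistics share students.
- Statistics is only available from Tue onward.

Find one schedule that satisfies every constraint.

Statistics=Tue; Algebra=Mon; Ethics=Wed; Graphics=Thu; Systems=Wed

Checking: Ethics(Wed) before Graphics(Thu); Systems(Wed) != Statistics(Tue); Ethics(Wed) != Statistics(Tue); Algebra(Mon) != Systems(Wed); Ethics(Wed) != Algebra(Mon); Algebra=Mon in [Mon,Thu]; Statistics=Tue in [Tue,Fri]; max 2 per day (cap 3).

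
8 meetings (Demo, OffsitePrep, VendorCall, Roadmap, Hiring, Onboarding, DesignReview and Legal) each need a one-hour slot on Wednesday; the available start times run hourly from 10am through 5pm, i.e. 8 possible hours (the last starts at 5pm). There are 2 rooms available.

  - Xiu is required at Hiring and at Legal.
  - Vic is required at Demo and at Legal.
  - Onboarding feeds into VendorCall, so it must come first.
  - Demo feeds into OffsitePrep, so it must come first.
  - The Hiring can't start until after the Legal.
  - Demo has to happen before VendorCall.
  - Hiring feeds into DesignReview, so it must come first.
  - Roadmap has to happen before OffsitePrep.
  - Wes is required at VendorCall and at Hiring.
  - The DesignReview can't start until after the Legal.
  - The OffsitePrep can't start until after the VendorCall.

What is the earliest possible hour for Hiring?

11am

Precedence pushes Hiring to at least 11am; downstream work caps Hiring at 4pm.
Hiring at 11am is achievable: Demo=11am, Hiring=11am, DesignReview=1pm, VendorCall=12pm, OffsitePrep=1pm, Roadmap=12pm, Legal=10am, Onboarding=10am.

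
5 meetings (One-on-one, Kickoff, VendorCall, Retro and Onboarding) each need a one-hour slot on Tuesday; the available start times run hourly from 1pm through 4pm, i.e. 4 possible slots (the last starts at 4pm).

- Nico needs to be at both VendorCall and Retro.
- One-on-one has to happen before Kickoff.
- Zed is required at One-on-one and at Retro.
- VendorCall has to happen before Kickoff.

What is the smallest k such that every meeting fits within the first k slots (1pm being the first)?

The precedence chain requires at least 2 distinct slots.
2 works (last occupied slot: 2pm): for example Kickoff -> 2pm, One-on-one -> 1pm, VendorCall -> 1pm, Onboarding -> 1pm, Retro -> 2pm.

2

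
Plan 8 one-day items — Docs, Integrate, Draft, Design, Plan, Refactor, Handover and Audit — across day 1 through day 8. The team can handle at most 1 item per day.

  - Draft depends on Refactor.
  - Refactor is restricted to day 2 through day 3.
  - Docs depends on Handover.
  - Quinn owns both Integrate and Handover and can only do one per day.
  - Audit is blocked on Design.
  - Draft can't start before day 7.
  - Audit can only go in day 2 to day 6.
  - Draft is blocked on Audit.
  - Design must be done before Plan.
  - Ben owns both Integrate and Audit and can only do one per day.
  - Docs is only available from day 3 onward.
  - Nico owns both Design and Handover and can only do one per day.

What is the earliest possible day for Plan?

day 2

Precedence pushes Plan to at least day 2.
Plan at day 2 is achievable: Audit=day 4, Refactor=day 3, Docs=day 6, Design=day 1, Plan=day 2, Handover=day 5, Draft=day 7, Integrate=day 8.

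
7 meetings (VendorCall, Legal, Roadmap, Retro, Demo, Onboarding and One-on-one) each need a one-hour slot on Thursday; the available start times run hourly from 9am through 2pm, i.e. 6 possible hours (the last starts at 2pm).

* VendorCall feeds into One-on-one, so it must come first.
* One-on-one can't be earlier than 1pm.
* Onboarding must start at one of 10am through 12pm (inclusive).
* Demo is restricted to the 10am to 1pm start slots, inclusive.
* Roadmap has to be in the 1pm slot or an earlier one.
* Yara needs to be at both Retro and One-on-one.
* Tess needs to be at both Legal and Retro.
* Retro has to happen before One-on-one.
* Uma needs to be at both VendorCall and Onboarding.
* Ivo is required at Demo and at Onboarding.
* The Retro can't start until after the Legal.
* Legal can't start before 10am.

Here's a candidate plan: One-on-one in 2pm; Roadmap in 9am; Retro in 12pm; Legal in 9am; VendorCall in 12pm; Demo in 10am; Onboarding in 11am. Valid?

No. Legal can't start before 10am is not satisfied.

One-on-one can't be earlier than 1pm — holds.
Onboarding must start at one of 10am through 12pm (inclusive) — holds.
Tess needs to be at both Legal and Retro — holds.
Yara needs to be at both Retro and One-on-one — holds.
The Retro can't start until after the Legal — holds.
Ivo is required at Demo and at Onboarding — holds.
VendorCall feeds into One-on-one, so it must come first — holds.
Uma needs to be at both VendorCall and Onboarding — holds.
Retro has to happen before One-on-one — holds.
Demo is restricted to the 10am to 1pm start slots, inclusive — holds.
Roadmap has to be in the 1pm slot or an earlier one — holds.
Legal can't start before 10am — violated.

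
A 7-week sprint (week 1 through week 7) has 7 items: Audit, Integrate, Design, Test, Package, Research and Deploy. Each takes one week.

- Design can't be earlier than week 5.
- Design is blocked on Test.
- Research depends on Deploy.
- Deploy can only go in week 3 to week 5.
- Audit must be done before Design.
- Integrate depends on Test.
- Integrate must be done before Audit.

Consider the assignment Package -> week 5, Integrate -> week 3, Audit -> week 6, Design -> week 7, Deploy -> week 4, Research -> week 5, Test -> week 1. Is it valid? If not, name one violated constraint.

Yes, all constraints hold

Deploy can only go in week 3 to week 5 — holds.
Audit must be done before Design — holds.
Integrate depends on Test — holds.
Research depends on Deploy — holds.
Design can't be earlier than week 5 — holds.
Design is blocked on Test — holds.
Integrate must be done before Audit — holds.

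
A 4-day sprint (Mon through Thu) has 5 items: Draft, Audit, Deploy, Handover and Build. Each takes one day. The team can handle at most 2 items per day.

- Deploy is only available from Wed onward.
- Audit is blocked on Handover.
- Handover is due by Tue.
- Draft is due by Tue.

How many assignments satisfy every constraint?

Splitting on Draft: it can be Mon (30), Tue (30). Listing each branch's schedules as (Audit, Deploy, Handover, Build):
Draft=Mon: (Tue,Wed,Mon,Tue) (Tue,Wed,Mon,Wed) (Tue,Wed,Mon,Thu) (Tue,Thu,Mon,Tue) (Tue,Thu,Mon,Wed) (Tue,Thu,Mon,Thu) (Wed,Wed,Mon,Tue) (Wed,Wed,Mon,Thu) (Wed,Wed,Tue,Mon) (Wed,Wed,Tue,Tue) (Wed,Wed,Tue,Thu) (Wed,Thu,Mon,Tue) (Wed,Thu,Mon,Wed) (Wed,Thu,Mon,Thu) (Wed,Thu,Tue,Mon) (Wed,Thu,Tue,Tue) (Wed,Thu,Tue,Wed) (Wed,Thu,Tue,Thu) (Thu,Wed,Mon,Tue) (Thu,Wed,Mon,Wed) (Thu,Wed,Mon,Thu) (Thu,Wed,Tue,Mon) (Thu,Wed,Tue,Tue) (Thu,Wed,Tue,Wed) (Thu,Wed,Tue,Thu) (Thu,Thu,Mon,Tue) (Thu,Thu,Mon,Wed) (Thu,Thu,Tue,Mon) (Thu,Thu,Tue,Tue) (Thu,Thu,Tue,Wed) — 30.
Draft=Tue: (Tue,Wed,Mon,Mon) (Tue,Wed,Mon,Wed) (Tue,Wed,Mon,Thu) (Tue,Thu,Mon,Mon) (Tue,Thu,Mon,Wed) (Tue,Thu,Mon,Thu) (Wed,Wed,Mon,Mon) (Wed,Wed,Mon,Tue) (Wed,Wed,Mon,Thu) (Wed,Wed,Tue,Mon) (Wed,Wed,Tue,Thu) (Wed,Thu,Mon,Mon) (Wed,Thu,Mon,Tue) (Wed,Thu,Mon,Wed) (Wed,Thu,Mon,Thu) (Wed,Thu,Tue,Mon) (Wed,Thu,Tue,Wed) (Wed,Thu,Tue,Thu) (Thu,Wed,Mon,Mon) (Thu,Wed,Mon,Tue) (Thu,Wed,Mon,Wed) (Thu,Wed,Mon,Thu) (Thu,Wed,Tue,Mon) (Thu,Wed,Tue,Wed) (Thu,Wed,Tue,Thu) (Thu,Thu,Mon,Mon) (Thu,Thu,Mon,Tue) (Thu,Thu,Mon,Wed) (Thu,Thu,Tue,Mon) (Thu,Thu,Tue,Wed) — 30.
Summing: 30 + 30 = 60.

60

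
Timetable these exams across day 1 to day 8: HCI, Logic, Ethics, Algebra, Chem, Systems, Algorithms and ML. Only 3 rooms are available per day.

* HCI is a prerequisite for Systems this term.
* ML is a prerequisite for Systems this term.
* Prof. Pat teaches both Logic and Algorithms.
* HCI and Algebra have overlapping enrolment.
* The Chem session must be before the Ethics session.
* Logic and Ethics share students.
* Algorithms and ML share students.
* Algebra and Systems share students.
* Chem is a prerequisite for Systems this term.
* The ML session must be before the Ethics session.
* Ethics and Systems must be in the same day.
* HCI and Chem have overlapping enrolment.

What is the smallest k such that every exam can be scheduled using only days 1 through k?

The precedence chain requires at least 2 distinct days.
With at most 3 per day and 8 exams, at least 3 days are needed.
3 works (last occupied day: day 3): for example Chem -> day 1; Logic -> day 2; ML -> day 1; Algebra -> day 1; Systems -> day 3; HCI -> day 2; Algorithms -> day 3; Ethics -> day 3.

3 days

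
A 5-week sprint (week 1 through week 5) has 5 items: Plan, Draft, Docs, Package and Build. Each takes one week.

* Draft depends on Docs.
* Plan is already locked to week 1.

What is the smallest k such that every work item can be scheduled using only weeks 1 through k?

2 weeks

The precedence chain requires at least 2 distinct weeks.
2 works (last occupied week: week 2): for example Package -> week 1, Docs -> week 1, Build -> week 1, Plan -> week 1, Draft -> week 2.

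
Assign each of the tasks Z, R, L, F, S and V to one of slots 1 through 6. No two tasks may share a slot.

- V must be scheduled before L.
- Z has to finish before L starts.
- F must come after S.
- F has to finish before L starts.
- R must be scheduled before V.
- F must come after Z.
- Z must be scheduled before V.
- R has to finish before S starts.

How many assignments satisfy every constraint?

8

Splitting on Z: it can be 1 (3), 2 (3), 3 (2). Listing each branch's schedules as (R, L, F, S, V):
Z=1: (2,6,4,3,5) (2,6,5,3,4) (2,6,5,4,3) — 3.
Z=2: (1,6,4,3,5) (1,6,5,3,4) (1,6,5,4,3) — 3.
Z=3: (1,6,4,2,5) (1,6,5,2,4) — 2.
Summing: 3 + 3 + 2 = 8.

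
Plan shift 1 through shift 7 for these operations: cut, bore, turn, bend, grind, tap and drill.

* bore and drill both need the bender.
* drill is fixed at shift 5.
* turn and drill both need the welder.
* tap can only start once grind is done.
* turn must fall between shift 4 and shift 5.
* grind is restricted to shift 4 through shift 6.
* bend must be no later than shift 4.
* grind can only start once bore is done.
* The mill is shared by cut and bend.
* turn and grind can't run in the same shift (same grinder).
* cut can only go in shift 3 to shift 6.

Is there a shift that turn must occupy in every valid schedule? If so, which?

shift 4

turn's window is shift 4–shift 5.
drill is fixed at shift 5, and turn can't share a shift with drill.
So turn must be shift 4.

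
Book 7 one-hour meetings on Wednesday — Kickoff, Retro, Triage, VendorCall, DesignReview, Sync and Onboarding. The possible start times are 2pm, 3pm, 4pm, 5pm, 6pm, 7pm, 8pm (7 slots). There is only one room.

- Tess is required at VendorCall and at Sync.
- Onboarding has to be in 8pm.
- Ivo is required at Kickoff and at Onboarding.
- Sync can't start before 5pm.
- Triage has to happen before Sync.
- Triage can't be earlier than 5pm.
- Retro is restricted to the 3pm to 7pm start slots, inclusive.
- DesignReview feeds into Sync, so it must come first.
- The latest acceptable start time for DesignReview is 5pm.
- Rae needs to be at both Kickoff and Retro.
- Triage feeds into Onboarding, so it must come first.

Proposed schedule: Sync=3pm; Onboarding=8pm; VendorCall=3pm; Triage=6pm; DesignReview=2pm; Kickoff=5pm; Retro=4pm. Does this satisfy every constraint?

No. Tess is required at VendorCall and at Sync is not satisfied.

Triage has to happen before Sync — violated.
The latest acceptable start time for DesignReview is 5pm — holds.
Ivo is required at Kickoff and at Onboarding — holds.
Sync can't start before 5pm — violated.
Triage can't be earlier than 5pm — holds.
Triage feeds into Onboarding, so it must come first — holds.
Onboarding has to be in 8pm — holds.
Retro is restricted to the 3pm to 7pm start slots, inclusive — holds.
Rae needs to be at both Kickoff and Retro — holds.
There is only one room — violated.
DesignReview feeds into Sync, so it must come first — holds.
Tess is required at VendorCall and at Sync — violated.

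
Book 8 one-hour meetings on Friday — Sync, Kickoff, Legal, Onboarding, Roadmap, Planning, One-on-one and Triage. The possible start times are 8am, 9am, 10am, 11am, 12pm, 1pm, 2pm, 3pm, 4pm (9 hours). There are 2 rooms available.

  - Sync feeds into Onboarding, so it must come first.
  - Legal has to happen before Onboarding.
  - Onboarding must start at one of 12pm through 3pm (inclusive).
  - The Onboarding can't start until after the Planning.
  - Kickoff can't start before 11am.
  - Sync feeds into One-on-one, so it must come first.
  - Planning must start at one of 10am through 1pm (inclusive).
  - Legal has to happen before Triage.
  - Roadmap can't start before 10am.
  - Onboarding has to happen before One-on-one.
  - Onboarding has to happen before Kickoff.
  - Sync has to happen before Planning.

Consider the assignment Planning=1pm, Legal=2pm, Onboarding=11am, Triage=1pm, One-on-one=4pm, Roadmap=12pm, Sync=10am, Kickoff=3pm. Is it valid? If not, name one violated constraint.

No. Legal has to happen before Onboarding is not satisfied.

Planning must start at one of 10am through 1pm (inclusive) — holds.
There are 2 rooms available — holds.
Onboarding has to happen before Kickoff — holds.
Legal has to happen before Onboarding — violated.
Roadmap can't start before 10am — holds.
Kickoff can't start before 11am — holds.
The Onboarding can't start until after the Planning — violated.
Onboarding has to happen before One-on-one — holds.
Sync feeds into One-on-one, so it must come first — holds.
Sync has to happen before Planning — holds.
Sync feeds into Onboarding, so it must come first — holds.
Legal has to happen before Triage — violated.
Onboarding must start at one of 12pm through 3pm (inclusive) — violated.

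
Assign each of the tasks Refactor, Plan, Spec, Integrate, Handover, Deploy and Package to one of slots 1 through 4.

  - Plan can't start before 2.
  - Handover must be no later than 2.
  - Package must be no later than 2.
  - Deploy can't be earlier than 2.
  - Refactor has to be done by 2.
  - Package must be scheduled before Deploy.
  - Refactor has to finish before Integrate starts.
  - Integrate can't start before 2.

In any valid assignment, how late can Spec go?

Spec at 4 is achievable: Handover=1; Integrate=2; Deploy=2; Refactor=1; Package=1; Spec=4; Plan=2.

4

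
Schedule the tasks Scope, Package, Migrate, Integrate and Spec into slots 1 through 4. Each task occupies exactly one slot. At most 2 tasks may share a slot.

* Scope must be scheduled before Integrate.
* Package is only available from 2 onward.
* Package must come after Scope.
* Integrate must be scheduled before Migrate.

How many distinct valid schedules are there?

36

Splitting on Scope: it can be 1 (30), 2 (6). Listing each branch's schedules as (Package, Migrate, Integrate, Spec):
Scope=1: (2,3,2,1) (2,3,2,3) (2,3,2,4) (2,4,2,1) (2,4,2,3) (2,4,2,4) (2,4,3,1) (2,4,3,2) (2,4,3,3) (2,4,3,4) (3,3,2,1) (3,3,2,2) (3,3,2,4) (3,4,2,1) (3,4,2,2) (3,4,2,3) (3,4,2,4) (3,4,3,1) (3,4,3,2) (3,4,3,4) (4,3,2,1) (4,3,2,2) (4,3,2,3) (4,3,2,4) (4,4,2,1) (4,4,2,2) (4,4,2,3) (4,4,3,1) (4,4,3,2) (4,4,3,3) — 30.
Scope=2: (3,4,3,1) (3,4,3,2) (3,4,3,4) (4,4,3,1) (4,4,3,2) (4,4,3,3) — 6.
Summing: 30 + 6 = 36.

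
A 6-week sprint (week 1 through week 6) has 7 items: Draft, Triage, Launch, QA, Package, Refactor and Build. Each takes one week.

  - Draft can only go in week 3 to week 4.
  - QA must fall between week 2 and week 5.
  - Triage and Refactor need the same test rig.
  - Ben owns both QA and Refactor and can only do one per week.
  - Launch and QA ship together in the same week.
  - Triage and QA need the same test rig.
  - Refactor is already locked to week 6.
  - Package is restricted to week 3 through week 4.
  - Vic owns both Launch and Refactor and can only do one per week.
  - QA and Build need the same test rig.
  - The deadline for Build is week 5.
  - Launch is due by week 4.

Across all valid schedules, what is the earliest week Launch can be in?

week 2

Launch must be in the same week as QA, which can't be before week 2, so Launch is at least week 2; Launch's own window allows nothing later than week 4.
Launch at week 2 is achievable: Triage -> week 1; Draft -> week 3; Package -> week 3; QA -> week 2; Refactor -> week 6; Build -> week 1; Launch -> week 2.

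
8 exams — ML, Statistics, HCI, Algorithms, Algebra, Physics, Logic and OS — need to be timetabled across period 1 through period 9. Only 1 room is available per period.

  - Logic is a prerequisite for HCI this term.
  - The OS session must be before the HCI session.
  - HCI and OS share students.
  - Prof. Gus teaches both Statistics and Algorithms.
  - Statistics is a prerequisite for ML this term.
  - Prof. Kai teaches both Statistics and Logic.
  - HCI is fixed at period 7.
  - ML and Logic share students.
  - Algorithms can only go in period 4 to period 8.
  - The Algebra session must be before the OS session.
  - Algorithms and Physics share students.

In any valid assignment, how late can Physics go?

period 9

Physics at period 9 is achievable: Statistics=period 3, Algebra=period 1, Physics=period 9, Algorithms=period 4, HCI=period 7, OS=period 2, ML=period 5, Logic=period 6.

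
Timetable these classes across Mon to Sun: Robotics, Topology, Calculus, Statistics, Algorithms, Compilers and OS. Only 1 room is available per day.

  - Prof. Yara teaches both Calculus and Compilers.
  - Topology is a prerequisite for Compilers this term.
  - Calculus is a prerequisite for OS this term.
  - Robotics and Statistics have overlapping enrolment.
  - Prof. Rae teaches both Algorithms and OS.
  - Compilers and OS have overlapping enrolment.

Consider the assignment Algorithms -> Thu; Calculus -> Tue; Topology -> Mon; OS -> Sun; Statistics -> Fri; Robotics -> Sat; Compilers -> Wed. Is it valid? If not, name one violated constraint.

Yes

Compilers and OS have overlapping enrolment — holds.
Prof. Rae teaches both Algorithms and OS — holds.
Topology is a prerequisite for Compilers this term — holds.
Prof. Yara teaches both Calculus and Compilers — holds.
Robotics and Statistics have overlapping enrolment — holds.
Only 1 room is available per day — holds.
Calculus is a prerequisite for OS this term — holds.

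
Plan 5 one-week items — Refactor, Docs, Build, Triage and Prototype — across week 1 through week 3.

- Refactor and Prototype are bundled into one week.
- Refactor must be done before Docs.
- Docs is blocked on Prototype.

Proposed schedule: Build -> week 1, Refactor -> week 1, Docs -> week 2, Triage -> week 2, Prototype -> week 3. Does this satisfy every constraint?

No. Refactor and Prototype are bundled into one week is not satisfied.

Refactor and Prototype are bundled into one week — violated.
Refactor must be done before Docs — holds.
Docs is blocked on Prototype — violated.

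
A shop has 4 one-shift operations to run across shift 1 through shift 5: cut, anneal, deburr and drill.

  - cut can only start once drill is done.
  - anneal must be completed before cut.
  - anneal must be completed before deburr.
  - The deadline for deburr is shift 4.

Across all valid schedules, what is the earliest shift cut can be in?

Precedence pushes cut to at least shift 2.
cut at shift 2 is achievable: deburr in shift 2; drill in shift 1; cut in shift 2; anneal in shift 1.

shift 2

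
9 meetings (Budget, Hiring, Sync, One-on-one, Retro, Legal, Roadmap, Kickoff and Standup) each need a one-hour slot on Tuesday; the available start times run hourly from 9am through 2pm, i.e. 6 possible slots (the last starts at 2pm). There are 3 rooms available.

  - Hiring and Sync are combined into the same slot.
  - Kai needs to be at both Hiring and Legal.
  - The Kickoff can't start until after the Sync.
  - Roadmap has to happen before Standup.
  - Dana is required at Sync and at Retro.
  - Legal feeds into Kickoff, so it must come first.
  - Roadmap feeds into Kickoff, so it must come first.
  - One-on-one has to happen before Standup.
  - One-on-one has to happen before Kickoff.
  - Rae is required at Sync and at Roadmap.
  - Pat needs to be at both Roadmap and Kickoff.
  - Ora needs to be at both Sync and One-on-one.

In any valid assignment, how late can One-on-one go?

1pm

Downstream work caps One-on-one at 1pm.
One-on-one at 1pm is achievable: Retro -> 11am; Roadmap -> 9am; Legal -> 9am; Sync -> 10am; Hiring -> 10am; Standup -> 2pm; Budget -> 9am; Kickoff -> 2pm; One-on-one -> 1pm.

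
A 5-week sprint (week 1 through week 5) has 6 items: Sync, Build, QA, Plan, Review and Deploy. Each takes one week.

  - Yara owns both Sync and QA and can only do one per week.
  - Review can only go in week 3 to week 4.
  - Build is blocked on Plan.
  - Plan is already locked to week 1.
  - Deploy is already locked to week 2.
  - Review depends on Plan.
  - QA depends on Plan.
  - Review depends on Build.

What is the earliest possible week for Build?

week 2

Precedence pushes Build to at least week 2; downstream work caps Build at week 3.
Build at week 2 is achievable: Deploy -> week 2; QA -> week 2; Sync -> week 1; Review -> week 3; Plan -> week 1; Build -> week 2.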